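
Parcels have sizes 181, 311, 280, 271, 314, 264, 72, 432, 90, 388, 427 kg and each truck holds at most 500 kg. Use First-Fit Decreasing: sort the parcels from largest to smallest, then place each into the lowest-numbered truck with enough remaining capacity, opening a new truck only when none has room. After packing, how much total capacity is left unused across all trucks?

970

Sorted descending: 432, 427, 388, 314, 311, 280, 271, 264, 181, 90, 72.
truck 1: place 432 kg, 68 kg left
truck 2: place 427 kg, 73 kg left
truck 3: place 388 kg, 112 kg left
truck 4: place 314 kg, 186 kg left
truck 5: place 311 kg, 189 kg left
truck 6: place 280 kg, 220 kg left
truck 7: place 271 kg, 229 kg left
truck 8: place 264 kg, 236 kg left
truck 4: place 181 kg, 5 kg left
truck 3: place 90 kg, 22 kg left
truck 2: place 72 kg, 1 kg left
8 trucks × 500 kg = 4000 kg; used 3030 kg; unused 970 kg.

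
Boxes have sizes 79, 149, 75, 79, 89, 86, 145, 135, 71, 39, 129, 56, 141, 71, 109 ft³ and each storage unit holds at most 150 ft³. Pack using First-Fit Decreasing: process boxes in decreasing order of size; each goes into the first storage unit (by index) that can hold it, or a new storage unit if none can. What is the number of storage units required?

Sorted descending: 149, 145, 141, 135, 129, 109, 89, 86, 79, 79, 75, 71, 71, 56, 39.
Put 149 ft³ in storage unit 1; 1 ft³ remain.
Put 145 ft³ in storage unit 2; 5 ft³ remain.
Put 141 ft³ in storage unit 3; 9 ft³ remain.
Put 135 ft³ in storage unit 4; 15 ft³ remain.
Put 129 ft³ in storage unit 5; 21 ft³ remain.
Put 109 ft³ in storage unit 6; 41 ft³ remain.
Put 89 ft³ in storage unit 7; 61 ft³ remain.
Put 86 ft³ in storage unit 8; 64 ft³ remain.
Put 79 ft³ in storage unit 9; 71 ft³ remain.
Put 79 ft³ in storage unit 10; 71 ft³ remain.
Put 75 ft³ in storage unit 11; 75 ft³ remain.
Put 71 ft³ in storage unit 9; 0 ft³ remain.
Put 71 ft³ in storage unit 10; 0 ft³ remain.
Put 56 ft³ in storage unit 7; 5 ft³ remain.
Put 39 ft³ in storage unit 6; 2 ft³ remain.
Final storage units: [149] [145] [141] [135] [129] [109,39] [89,56] [86] [79,71] [79,71] [75].

11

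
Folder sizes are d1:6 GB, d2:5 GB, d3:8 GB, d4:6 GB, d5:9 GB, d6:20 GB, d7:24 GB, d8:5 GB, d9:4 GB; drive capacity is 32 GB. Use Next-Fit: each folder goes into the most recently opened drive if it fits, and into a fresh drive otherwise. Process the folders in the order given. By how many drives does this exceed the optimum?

Next-Fit: [6,5,8,6] [9,20] [24,5] [4] → 4 drives.
Total size 87 GB; any packing needs at least ⌈87/32⌉ = 3 drives.
An optimal packing achieves that bound: [24,8] [20,9] [6,6,5,5,4] → 3 drives.
Excess: 4 − 3 = 1.

1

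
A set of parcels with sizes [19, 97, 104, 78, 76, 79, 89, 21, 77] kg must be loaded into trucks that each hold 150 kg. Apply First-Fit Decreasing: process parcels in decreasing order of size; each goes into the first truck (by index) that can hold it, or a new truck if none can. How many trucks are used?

7

Sorted descending: 104, 97, 89, 79, 78, 77, 76, 21, 19.
Put 104 kg in truck 1; 46 kg remain.
Put 97 kg in truck 2; 53 kg remain.
Put 89 kg in truck 3; 61 kg remain.
Put 79 kg in truck 4; 71 kg remain.
Put 78 kg in truck 5; 72 kg remain.
Put 77 kg in truck 6; 73 kg remain.
Put 76 kg in truck 7; 74 kg remain.
Put 21 kg in truck 1; 25 kg remain.
Put 19 kg in truck 1; 6 kg remain.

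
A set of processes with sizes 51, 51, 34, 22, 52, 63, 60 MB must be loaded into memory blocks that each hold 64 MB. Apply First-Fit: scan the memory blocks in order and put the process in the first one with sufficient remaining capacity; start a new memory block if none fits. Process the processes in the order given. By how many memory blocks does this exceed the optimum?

0

First-Fit: [51] [51] [34,22] [52] [63] [60] → 6 memory blocks.
Total size 333 MB; any packing needs at least ⌈333/64⌉ = 6 memory blocks.
So 6 is already optimal.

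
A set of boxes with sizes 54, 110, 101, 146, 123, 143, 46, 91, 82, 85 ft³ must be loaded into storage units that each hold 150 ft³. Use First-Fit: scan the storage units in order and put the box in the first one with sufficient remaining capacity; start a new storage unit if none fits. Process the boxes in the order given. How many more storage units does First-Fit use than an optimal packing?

1

First-Fit: [54,46] [110] [101] [146] [123] [143] [91] [82] [85] → 9 storage units.
8 boxes exceed 75 ft³ (half the capacity), and no two of those can share a storage unit, so at least 8 storage units are needed.
An optimal packing achieves that bound: [146] [143] [123] [110] [101,46] [91,54] [85] [82] → 8 storage units.
Excess: 9 − 8 = 1.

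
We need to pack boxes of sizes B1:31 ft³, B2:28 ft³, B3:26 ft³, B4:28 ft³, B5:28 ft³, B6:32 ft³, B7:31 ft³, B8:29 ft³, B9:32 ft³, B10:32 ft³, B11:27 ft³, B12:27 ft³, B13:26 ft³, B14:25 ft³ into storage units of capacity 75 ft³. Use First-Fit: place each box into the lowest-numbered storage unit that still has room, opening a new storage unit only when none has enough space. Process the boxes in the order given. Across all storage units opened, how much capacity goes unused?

123

B1 (31 ft³) → storage unit 1 (remaining 44 ft³)
B2 (28 ft³) → storage unit 1 (remaining 16 ft³)
B3 (26 ft³) → storage unit 2 (remaining 49 ft³)
B4 (28 ft³) → storage unit 2 (remaining 21 ft³)
B5 (28 ft³) → storage unit 3 (remaining 47 ft³)
B6 (32 ft³) → storage unit 3 (remaining 15 ft³)
B7 (31 ft³) → storage unit 4 (remaining 44 ft³)
B8 (29 ft³) → storage unit 4 (remaining 15 ft³)
B9 (32 ft³) → storage unit 5 (remaining 43 ft³)
B10 (32 ft³) → storage unit 5 (remaining 11 ft³)
B11 (27 ft³) → storage unit 6 (remaining 48 ft³)
B12 (27 ft³) → storage unit 6 (remaining 21 ft³)
B13 (26 ft³) → storage unit 7 (remaining 49 ft³)
B14 (25 ft³) → storage unit 7 (remaining 24 ft³)
7 storage units × 75 ft³ = 525 ft³; used 402 ft³; unused 123 ft³.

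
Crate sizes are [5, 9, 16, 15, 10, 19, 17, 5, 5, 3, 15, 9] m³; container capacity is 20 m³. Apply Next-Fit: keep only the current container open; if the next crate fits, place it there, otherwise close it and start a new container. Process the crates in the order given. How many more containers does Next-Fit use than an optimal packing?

Next-Fit: [5,9] [16] [15] [10] [19] [17] [5,5,3] [15] [9] → 9 containers.
Total size 128 m³; any packing needs at least ⌈128/20⌉ = 7 containers.
An optimal packing achieves that bound: [19] [17,3] [16] [15,5] [15,5] [10,9] [9,5] → 7 containers.
Excess: 9 − 7 = 2.

2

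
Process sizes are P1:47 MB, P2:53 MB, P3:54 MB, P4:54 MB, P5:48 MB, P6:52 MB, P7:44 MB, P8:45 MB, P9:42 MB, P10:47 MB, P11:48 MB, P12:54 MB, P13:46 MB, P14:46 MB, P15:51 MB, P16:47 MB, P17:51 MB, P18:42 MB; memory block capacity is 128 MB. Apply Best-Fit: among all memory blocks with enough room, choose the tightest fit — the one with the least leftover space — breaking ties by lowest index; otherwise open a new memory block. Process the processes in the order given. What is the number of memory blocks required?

9

P1 (47 MB) → memory block 1 (remaining 81 MB)
P2 (53 MB) → memory block 1 (remaining 28 MB)
P3 (54 MB) → memory block 2 (remaining 74 MB)
P4 (54 MB) → memory block 2 (remaining 20 MB)
P5 (48 MB) → memory block 3 (remaining 80 MB)
P6 (52 MB) → memory block 3 (remaining 28 MB)
P7 (44 MB) → memory block 4 (remaining 84 MB)
P8 (45 MB) → memory block 4 (remaining 39 MB)
P9 (42 MB) → memory block 5 (remaining 86 MB)
P10 (47 MB) → memory block 5 (remaining 39 MB)
P11 (48 MB) → memory block 6 (remaining 80 MB)
P12 (54 MB) → memory block 6 (remaining 26 MB)
P13 (46 MB) → memory block 7 (remaining 82 MB)
P14 (46 MB) → memory block 7 (remaining 36 MB)
P15 (51 MB) → memory block 8 (remaining 77 MB)
P16 (47 MB) → memory block 8 (remaining 30 MB)
P17 (51 MB) → memory block 9 (remaining 77 MB)
P18 (42 MB) → memory block 9 (remaining 35 MB)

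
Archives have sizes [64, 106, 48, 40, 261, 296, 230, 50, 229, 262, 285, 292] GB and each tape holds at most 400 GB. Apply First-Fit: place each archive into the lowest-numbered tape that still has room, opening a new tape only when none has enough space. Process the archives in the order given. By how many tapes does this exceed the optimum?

First-Fit: [64,106,48,40,50] [261] [296] [230] [229] [262] [285] [292] → 8 tapes.
7 archives exceed 200 GB (half the capacity), and no two of those can share a tape, so at least 7 tapes are needed.
An optimal packing achieves that bound: [296,64,40] [292,106] [285,50,48] [262] [261] [230] [229] → 7 tapes.
Excess: 8 − 7 = 1.

1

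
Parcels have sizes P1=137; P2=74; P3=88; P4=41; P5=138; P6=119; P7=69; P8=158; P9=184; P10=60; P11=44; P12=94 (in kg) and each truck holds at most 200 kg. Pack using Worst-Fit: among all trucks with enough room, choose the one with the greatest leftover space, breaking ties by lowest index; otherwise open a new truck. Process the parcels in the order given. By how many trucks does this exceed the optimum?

0

Worst-Fit: [137,41] [74,88] [138,60] [119,69] [158] [184] [44,94] → 7 trucks.
Total size 1206 kg; any packing needs at least ⌈1206/200⌉ = 7 trucks.
So 7 is already optimal.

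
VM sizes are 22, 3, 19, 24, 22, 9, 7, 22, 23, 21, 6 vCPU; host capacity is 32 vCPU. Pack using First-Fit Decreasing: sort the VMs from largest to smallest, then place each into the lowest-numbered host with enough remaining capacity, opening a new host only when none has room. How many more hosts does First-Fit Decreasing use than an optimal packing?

First-Fit Decreasing: [24,7] [23,9] [22,6,3] [22] [22] [21] [19] → 7 hosts.
7 VMs exceed 16 vCPU (half the capacity), and no two of those can share a host, so at least 7 hosts are needed.
So 7 is already optimal.

0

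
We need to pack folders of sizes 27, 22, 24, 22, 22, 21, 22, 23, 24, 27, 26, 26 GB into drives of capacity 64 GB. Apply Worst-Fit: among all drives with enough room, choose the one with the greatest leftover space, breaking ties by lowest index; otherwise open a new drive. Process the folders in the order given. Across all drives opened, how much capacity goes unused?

Put 27 GB in drive 1; 37 GB remain.
Put 22 GB in drive 1; 15 GB remain.
Put 24 GB in drive 2; 40 GB remain.
Put 22 GB in drive 2; 18 GB remain.
Put 22 GB in drive 3; 42 GB remain.
Put 21 GB in drive 3; 21 GB remain.
Put 22 GB in drive 4; 42 GB remain.
Put 23 GB in drive 4; 19 GB remain.
Put 24 GB in drive 5; 40 GB remain.
Put 27 GB in drive 5; 13 GB remain.
Put 26 GB in drive 6; 38 GB remain.
Put 26 GB in drive 6; 12 GB remain.
6 drives × 64 GB = 384 GB; used 286 GB; unused 98 GB.

98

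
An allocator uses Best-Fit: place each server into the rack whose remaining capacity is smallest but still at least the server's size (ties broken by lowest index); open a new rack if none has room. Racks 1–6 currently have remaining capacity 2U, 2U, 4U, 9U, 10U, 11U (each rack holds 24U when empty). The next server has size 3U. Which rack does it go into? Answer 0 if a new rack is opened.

Racks with room: rack 3 (4U), rack 4 (9U), rack 5 (10U), rack 6 (11U).
Tightest fit is rack 3 with 4U free.

3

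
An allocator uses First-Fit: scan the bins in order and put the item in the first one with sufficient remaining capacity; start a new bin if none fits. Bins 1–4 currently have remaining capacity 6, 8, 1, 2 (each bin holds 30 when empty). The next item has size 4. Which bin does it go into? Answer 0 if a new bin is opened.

Bins with room: bin 1 (6), bin 2 (8).
The first with room is bin 1.

1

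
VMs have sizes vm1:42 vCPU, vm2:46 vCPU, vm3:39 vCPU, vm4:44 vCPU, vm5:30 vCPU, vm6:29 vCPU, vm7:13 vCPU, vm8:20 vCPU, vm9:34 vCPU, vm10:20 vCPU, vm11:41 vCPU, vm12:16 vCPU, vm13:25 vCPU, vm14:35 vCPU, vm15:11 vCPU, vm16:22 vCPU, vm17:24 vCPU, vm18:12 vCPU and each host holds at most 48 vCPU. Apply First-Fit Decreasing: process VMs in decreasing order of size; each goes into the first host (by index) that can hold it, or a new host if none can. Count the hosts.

12 hosts

Sorted descending: 46, 44, 42, 41, 39, 35, 34, 30, 29, 25, 24, 22, 20, 20, 16, 13, 12, 11.
Put 46 vCPU in host 1; 2 vCPU remain.
Put 44 vCPU in host 2; 4 vCPU remain.
Put 42 vCPU in host 3; 6 vCPU remain.
Put 41 vCPU in host 4; 7 vCPU remain.
Put 39 vCPU in host 5; 9 vCPU remain.
Put 35 vCPU in host 6; 13 vCPU remain.
Put 34 vCPU in host 7; 14 vCPU remain.
Put 30 vCPU in host 8; 18 vCPU remain.
Put 29 vCPU in host 9; 19 vCPU remain.
Put 25 vCPU in host 10; 23 vCPU remain.
Put 24 vCPU in host 11; 24 vCPU remain.
Put 22 vCPU in host 10; 1 vCPU remain.
Put 20 vCPU in host 11; 4 vCPU remain.
Put 20 vCPU in host 12; 28 vCPU remain.
Put 16 vCPU in host 8; 2 vCPU remain.
Put 13 vCPU in host 6; 0 vCPU remain.
Put 12 vCPU in host 7; 2 vCPU remain.
Put 11 vCPU in host 9; 8 vCPU remain.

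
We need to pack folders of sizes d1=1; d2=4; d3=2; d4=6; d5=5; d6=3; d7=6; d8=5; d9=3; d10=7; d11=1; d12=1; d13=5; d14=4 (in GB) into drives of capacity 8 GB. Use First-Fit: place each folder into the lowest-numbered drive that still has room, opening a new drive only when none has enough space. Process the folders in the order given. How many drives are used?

drive 1: place d1 (1 GB), 7 GB left
drive 1: place d2 (4 GB), 3 GB left
drive 1: place d3 (2 GB), 1 GB left
drive 2: place d4 (6 GB), 2 GB left
drive 3: place d5 (5 GB), 3 GB left
drive 3: place d6 (3 GB), 0 GB left
drive 4: place d7 (6 GB), 2 GB left
drive 5: place d8 (5 GB), 3 GB left
drive 5: place d9 (3 GB), 0 GB left
drive 6: place d10 (7 GB), 1 GB left
drive 1: place d11 (1 GB), 0 GB left
drive 2: place d12 (1 GB), 1 GB left
drive 7: place d13 (5 GB), 3 GB left
drive 8: place d14 (4 GB), 4 GB left

8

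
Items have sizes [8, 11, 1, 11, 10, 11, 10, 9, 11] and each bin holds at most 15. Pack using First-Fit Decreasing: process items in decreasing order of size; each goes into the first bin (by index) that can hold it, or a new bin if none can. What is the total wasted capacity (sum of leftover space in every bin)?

38

Sorted descending: 11, 11, 11, 11, 10, 10, 9, 8, 1.
bin 1: place 11, 4 left
bin 2: place 11, 4 left
bin 3: place 11, 4 left
bin 4: place 11, 4 left
bin 5: place 10, 5 left
bin 6: place 10, 5 left
bin 7: place 9, 6 left
bin 8: place 8, 7 left
bin 1: place 1, 3 left
8 bins × 15 = 120; used 82; unused 38.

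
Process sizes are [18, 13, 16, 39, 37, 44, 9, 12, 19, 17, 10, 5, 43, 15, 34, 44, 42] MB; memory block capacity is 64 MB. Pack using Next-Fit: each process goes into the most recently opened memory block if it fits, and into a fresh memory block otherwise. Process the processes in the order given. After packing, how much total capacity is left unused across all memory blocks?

memory block 1: place 18 MB, 46 MB left
memory block 1: place 13 MB, 33 MB left
memory block 1: place 16 MB, 17 MB left
memory block 2: place 39 MB, 25 MB left
memory block 3: place 37 MB, 27 MB left
memory block 4: place 44 MB, 20 MB left
memory block 4: place 9 MB, 11 MB left
memory block 5: place 12 MB, 52 MB left
memory block 5: place 19 MB, 33 MB left
memory block 5: place 17 MB, 16 MB left
memory block 5: place 10 MB, 6 MB left
memory block 5: place 5 MB, 1 MB left
memory block 6: place 43 MB, 21 MB left
memory block 6: place 15 MB, 6 MB left
memory block 7: place 34 MB, 30 MB left
memory block 8: place 44 MB, 20 MB left
memory block 9: place 42 MB, 22 MB left
9 memory blocks × 64 MB = 576 MB; used 417 MB; unused 159 MB.

159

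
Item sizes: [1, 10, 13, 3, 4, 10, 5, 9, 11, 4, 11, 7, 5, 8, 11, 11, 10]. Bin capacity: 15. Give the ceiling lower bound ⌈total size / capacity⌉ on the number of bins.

Total size = 1 + 10 + 13 + 3 + 4 + 10 + 5 + 9 + 11 + 4 + 11 + 7 + 5 + 8 + 11 + 11 + 10 = 133.
⌈133 / 15⌉ = 9.

9 bins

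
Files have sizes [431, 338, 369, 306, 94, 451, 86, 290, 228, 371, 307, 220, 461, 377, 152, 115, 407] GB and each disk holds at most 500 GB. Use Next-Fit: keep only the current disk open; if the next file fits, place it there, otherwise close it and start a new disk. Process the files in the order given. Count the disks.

Put 431 GB in disk 1; 69 GB remain.
Put 338 GB in disk 2; 162 GB remain.
Put 369 GB in disk 3; 131 GB remain.
Put 306 GB in disk 4; 194 GB remain.
Put 94 GB in disk 4; 100 GB remain.
Put 451 GB in disk 5; 49 GB remain.
Put 86 GB in disk 6; 414 GB remain.
Put 290 GB in disk 6; 124 GB remain.
Put 228 GB in disk 7; 272 GB remain.
Put 371 GB in disk 8; 129 GB remain.
Put 307 GB in disk 9; 193 GB remain.
Put 220 GB in disk 10; 280 GB remain.
Put 461 GB in disk 11; 39 GB remain.
Put 377 GB in disk 12; 123 GB remain.
Put 152 GB in disk 13; 348 GB remain.
Put 115 GB in disk 13; 233 GB remain.
Put 407 GB in disk 14; 93 GB remain.
Final disks: [431] [338] [369] [306,94] [451] [86,290] [228] [371] [307] [220] [461] [377] [152,115] [407].

14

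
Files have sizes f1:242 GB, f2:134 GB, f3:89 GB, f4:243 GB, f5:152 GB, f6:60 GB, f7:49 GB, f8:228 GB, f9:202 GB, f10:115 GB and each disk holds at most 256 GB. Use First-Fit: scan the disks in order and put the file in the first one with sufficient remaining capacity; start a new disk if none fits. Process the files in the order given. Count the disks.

7 disks

Put f1 (242 GB) in disk 1; 14 GB remain.
Put f2 (134 GB) in disk 2; 122 GB remain.
Put f3 (89 GB) in disk 2; 33 GB remain.
Put f4 (243 GB) in disk 3; 13 GB remain.
Put f5 (152 GB) in disk 4; 104 GB remain.
Put f6 (60 GB) in disk 4; 44 GB remain.
Put f7 (49 GB) in disk 5; 207 GB remain.
Put f8 (228 GB) in disk 6; 28 GB remain.
Put f9 (202 GB) in disk 5; 5 GB remain.
Put f10 (115 GB) in disk 7; 141 GB remain.
Final disks: [242] [134,89] [243] [152,60] [49,202] [228] [115].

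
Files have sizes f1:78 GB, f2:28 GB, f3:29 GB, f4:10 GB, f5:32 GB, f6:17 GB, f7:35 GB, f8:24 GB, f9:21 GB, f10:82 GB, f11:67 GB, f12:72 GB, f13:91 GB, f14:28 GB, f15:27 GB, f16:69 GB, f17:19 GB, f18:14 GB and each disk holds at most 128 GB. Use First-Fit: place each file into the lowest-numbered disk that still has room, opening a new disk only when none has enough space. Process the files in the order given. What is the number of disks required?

f1 (78 GB) → disk 1 (remaining 50 GB)
f2 (28 GB) → disk 1 (remaining 22 GB)
f3 (29 GB) → disk 2 (remaining 99 GB)
f4 (10 GB) → disk 1 (remaining 12 GB)
f5 (32 GB) → disk 2 (remaining 67 GB)
f6 (17 GB) → disk 2 (remaining 50 GB)
f7 (35 GB) → disk 2 (remaining 15 GB)
f8 (24 GB) → disk 3 (remaining 104 GB)
f9 (21 GB) → disk 3 (remaining 83 GB)
f10 (82 GB) → disk 3 (remaining 1 GB)
f11 (67 GB) → disk 4 (remaining 61 GB)
f12 (72 GB) → disk 5 (remaining 56 GB)
f13 (91 GB) → disk 6 (remaining 37 GB)
f14 (28 GB) → disk 4 (remaining 33 GB)
f15 (27 GB) → disk 4 (remaining 6 GB)
f16 (69 GB) → disk 7 (remaining 59 GB)
f17 (19 GB) → disk 5 (remaining 37 GB)
f18 (14 GB) → disk 2 (remaining 1 GB)

7 disks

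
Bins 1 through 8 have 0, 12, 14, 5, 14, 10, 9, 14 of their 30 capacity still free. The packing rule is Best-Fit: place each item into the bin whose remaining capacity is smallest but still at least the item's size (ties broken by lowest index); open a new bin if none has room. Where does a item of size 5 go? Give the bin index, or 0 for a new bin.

Bins with room: bin 2 (12), bin 3 (14), bin 4 (5), bin 5 (14), bin 6 (10), bin 7 (9), bin 8 (14).
Tightest fit is bin 4 with 5 free.

4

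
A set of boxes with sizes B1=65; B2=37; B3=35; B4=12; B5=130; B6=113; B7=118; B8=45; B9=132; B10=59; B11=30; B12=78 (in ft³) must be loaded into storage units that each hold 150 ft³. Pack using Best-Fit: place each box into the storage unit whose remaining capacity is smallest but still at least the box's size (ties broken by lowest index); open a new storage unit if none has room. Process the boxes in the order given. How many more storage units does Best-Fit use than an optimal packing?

Best-Fit: [65,37,35,12] [130] [113] [118,30] [45,59] [132] [78] → 7 storage units.
Total size 854 ft³; any packing needs at least ⌈854/150⌉ = 6 storage units.
An optimal packing achieves that bound: [132,12] [130] [118,30] [113,37] [78,65] [59,45,35] → 6 storage units.
Excess: 7 − 6 = 1.

1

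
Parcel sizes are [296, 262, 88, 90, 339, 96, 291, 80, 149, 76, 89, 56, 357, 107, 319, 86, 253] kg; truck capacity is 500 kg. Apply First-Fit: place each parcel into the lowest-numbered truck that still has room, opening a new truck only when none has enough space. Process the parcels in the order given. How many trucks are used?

7

Put 296 kg in truck 1; 204 kg remain.
Put 262 kg in truck 2; 238 kg remain.
Put 88 kg in truck 1; 116 kg remain.
Put 90 kg in truck 1; 26 kg remain.
Put 339 kg in truck 3; 161 kg remain.
Put 96 kg in truck 2; 142 kg remain.
Put 291 kg in truck 4; 209 kg remain.
Put 80 kg in truck 2; 62 kg remain.
Put 149 kg in truck 3; 12 kg remain.
Put 76 kg in truck 4; 133 kg remain.
Put 89 kg in truck 4; 44 kg remain.
Put 56 kg in truck 2; 6 kg remain.
Put 357 kg in truck 5; 143 kg remain.
Put 107 kg in truck 5; 36 kg remain.
Put 319 kg in truck 6; 181 kg remain.
Put 86 kg in truck 6; 95 kg remain.
Put 253 kg in truck 7; 247 kg remain.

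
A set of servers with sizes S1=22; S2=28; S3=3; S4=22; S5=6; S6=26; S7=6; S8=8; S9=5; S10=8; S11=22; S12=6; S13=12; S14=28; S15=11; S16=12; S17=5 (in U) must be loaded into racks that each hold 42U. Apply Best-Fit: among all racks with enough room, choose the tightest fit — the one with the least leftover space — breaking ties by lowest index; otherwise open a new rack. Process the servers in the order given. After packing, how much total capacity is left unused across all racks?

22

rack 1: place S1 (22U), 20U left
rack 2: place S2 (28U), 14U left
rack 2: place S3 (3U), 11U left
rack 3: place S4 (22U), 20U left
rack 2: place S5 (6U), 5U left
rack 4: place S6 (26U), 16U left
rack 4: place S7 (6U), 10U left
rack 4: place S8 (8U), 2U left
rack 2: place S9 (5U), 0U left
rack 1: place S10 (8U), 12U left
rack 5: place S11 (22U), 20U left
rack 1: place S12 (6U), 6U left
rack 3: place S13 (12U), 8U left
rack 6: place S14 (28U), 14U left
rack 6: place S15 (11U), 3U left
rack 5: place S16 (12U), 8U left
rack 1: place S17 (5U), 1U left
6 racks × 42U = 252U; used 230U; unused 22U.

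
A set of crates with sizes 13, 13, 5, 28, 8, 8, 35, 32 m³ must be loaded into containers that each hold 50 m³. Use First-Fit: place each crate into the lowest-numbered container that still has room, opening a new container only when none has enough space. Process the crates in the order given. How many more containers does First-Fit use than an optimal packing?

First-Fit: [13,13,5,8,8] [28] [35] [32] → 4 containers.
Total size 142 m³; any packing needs at least ⌈142/50⌉ = 3 containers.
An optimal packing achieves that bound: [35,13] [32,13,5] [28,8,8] → 3 containers.
Excess: 4 − 3 = 1.

1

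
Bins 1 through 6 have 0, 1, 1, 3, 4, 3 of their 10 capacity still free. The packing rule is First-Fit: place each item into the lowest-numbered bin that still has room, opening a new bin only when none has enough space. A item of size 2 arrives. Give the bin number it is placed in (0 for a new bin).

Bins with room: bin 4 (3), bin 5 (4), bin 6 (3).
The first with room is bin 4.

4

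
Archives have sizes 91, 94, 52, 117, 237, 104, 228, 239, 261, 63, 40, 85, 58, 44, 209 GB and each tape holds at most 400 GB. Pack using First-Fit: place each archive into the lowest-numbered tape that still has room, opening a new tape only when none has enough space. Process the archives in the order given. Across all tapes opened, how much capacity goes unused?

478

tape 1: place 91 GB, 309 GB left
tape 1: place 94 GB, 215 GB left
tape 1: place 52 GB, 163 GB left
tape 1: place 117 GB, 46 GB left
tape 2: place 237 GB, 163 GB left
tape 2: place 104 GB, 59 GB left
tape 3: place 228 GB, 172 GB left
tape 4: place 239 GB, 161 GB left
tape 5: place 261 GB, 139 GB left
tape 3: place 63 GB, 109 GB left
tape 1: place 40 GB, 6 GB left
tape 3: place 85 GB, 24 GB left
tape 2: place 58 GB, 1 GB left
tape 4: place 44 GB, 117 GB left
tape 6: place 209 GB, 191 GB left
6 tapes × 400 GB = 2400 GB; used 1922 GB; unused 478 GB.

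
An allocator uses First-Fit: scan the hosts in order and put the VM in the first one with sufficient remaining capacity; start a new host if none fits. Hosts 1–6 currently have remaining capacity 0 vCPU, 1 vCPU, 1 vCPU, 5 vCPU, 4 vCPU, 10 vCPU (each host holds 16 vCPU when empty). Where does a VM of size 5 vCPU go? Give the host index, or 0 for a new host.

Hosts with room: host 4 (5 vCPU), host 6 (10 vCPU).
The first with room is host 4.

4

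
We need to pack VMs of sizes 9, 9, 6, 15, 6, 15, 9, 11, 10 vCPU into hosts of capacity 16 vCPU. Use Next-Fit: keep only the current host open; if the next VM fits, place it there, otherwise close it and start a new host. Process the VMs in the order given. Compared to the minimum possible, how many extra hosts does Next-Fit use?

Next-Fit: [9] [9,6] [15] [6] [15] [9] [11] [10] → 8 hosts.
7 VMs exceed 8 vCPU (half the capacity), and no two of those can share a host, so at least 7 hosts are needed.
An optimal packing achieves that bound: [15] [15] [11] [10,6] [9,6] [9] [9] → 7 hosts.
Excess: 8 − 7 = 1.

1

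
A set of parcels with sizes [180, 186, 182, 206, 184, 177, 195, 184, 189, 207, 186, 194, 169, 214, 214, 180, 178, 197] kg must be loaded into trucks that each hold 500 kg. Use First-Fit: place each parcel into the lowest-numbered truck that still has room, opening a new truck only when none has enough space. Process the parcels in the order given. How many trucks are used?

180 kg → truck 1 (remaining 320 kg)
186 kg → truck 1 (remaining 134 kg)
182 kg → truck 2 (remaining 318 kg)
206 kg → truck 2 (remaining 112 kg)
184 kg → truck 3 (remaining 316 kg)
177 kg → truck 3 (remaining 139 kg)
195 kg → truck 4 (remaining 305 kg)
184 kg → truck 4 (remaining 121 kg)
189 kg → truck 5 (remaining 311 kg)
207 kg → truck 5 (remaining 104 kg)
186 kg → truck 6 (remaining 314 kg)
194 kg → truck 6 (remaining 120 kg)
169 kg → truck 7 (remaining 331 kg)
214 kg → truck 7 (remaining 117 kg)
214 kg → truck 8 (remaining 286 kg)
180 kg → truck 8 (remaining 106 kg)
178 kg → truck 9 (remaining 322 kg)
197 kg → truck 9 (remaining 125 kg)
Final trucks: [180,186] [182,206] [184,177] [195,184] [189,207] [186,194] [169,214] [214,180] [178,197].

9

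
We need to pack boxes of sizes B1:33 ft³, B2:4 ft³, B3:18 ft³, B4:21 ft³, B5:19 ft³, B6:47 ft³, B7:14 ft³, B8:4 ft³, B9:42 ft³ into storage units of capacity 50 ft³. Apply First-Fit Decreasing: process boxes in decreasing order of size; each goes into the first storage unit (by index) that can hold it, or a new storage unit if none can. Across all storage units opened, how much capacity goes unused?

Sorted descending: 47, 42, 33, 21, 19, 18, 14, 4, 4.
47 ft³ → storage unit 1 (remaining 3 ft³)
42 ft³ → storage unit 2 (remaining 8 ft³)
33 ft³ → storage unit 3 (remaining 17 ft³)
21 ft³ → storage unit 4 (remaining 29 ft³)
19 ft³ → storage unit 4 (remaining 10 ft³)
18 ft³ → storage unit 5 (remaining 32 ft³)
14 ft³ → storage unit 3 (remaining 3 ft³)
4 ft³ → storage unit 2 (remaining 4 ft³)
4 ft³ → storage unit 2 (remaining 0 ft³)
5 storage units × 50 ft³ = 250 ft³; used 202 ft³; unused 48 ft³.

48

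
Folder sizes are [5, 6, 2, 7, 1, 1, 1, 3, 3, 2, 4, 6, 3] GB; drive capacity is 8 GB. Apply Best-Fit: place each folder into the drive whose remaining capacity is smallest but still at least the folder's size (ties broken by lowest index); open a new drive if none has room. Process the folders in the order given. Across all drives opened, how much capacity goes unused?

4

5 GB → drive 1 (remaining 3 GB)
6 GB → drive 2 (remaining 2 GB)
2 GB → drive 2 (remaining 0 GB)
7 GB → drive 3 (remaining 1 GB)
1 GB → drive 3 (remaining 0 GB)
1 GB → drive 1 (remaining 2 GB)
1 GB → drive 1 (remaining 1 GB)
3 GB → drive 4 (remaining 5 GB)
3 GB → drive 4 (remaining 2 GB)
2 GB → drive 4 (remaining 0 GB)
4 GB → drive 5 (remaining 4 GB)
6 GB → drive 6 (remaining 2 GB)
3 GB → drive 5 (remaining 1 GB)
6 drives × 8 GB = 48 GB; used 44 GB; unused 4 GB.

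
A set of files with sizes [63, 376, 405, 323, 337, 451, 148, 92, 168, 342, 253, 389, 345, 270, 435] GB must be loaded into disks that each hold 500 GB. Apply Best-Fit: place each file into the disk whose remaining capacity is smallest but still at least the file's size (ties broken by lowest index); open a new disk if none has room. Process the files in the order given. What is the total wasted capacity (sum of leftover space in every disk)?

disk 1: place 63 GB, 437 GB left
disk 1: place 376 GB, 61 GB left
disk 2: place 405 GB, 95 GB left
disk 3: place 323 GB, 177 GB left
disk 4: place 337 GB, 163 GB left
disk 5: place 451 GB, 49 GB left
disk 4: place 148 GB, 15 GB left
disk 2: place 92 GB, 3 GB left
disk 3: place 168 GB, 9 GB left
disk 6: place 342 GB, 158 GB left
disk 7: place 253 GB, 247 GB left
disk 8: place 389 GB, 111 GB left
disk 9: place 345 GB, 155 GB left
disk 10: place 270 GB, 230 GB left
disk 11: place 435 GB, 65 GB left
11 disks × 500 GB = 5500 GB; used 4397 GB; unused 1103 GB.

1103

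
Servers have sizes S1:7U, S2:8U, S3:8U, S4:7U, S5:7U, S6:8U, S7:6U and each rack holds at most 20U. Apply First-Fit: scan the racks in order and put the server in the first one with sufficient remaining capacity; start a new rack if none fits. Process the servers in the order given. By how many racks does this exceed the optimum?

First-Fit: [7,8] [8,7] [7,8] [6] → 4 racks.
Total size 51U; any packing needs at least ⌈51/20⌉ = 3 racks.
An optimal packing achieves that bound: [8,8] [8,7] [7,7,6] → 3 racks.
Excess: 4 − 3 = 1.

1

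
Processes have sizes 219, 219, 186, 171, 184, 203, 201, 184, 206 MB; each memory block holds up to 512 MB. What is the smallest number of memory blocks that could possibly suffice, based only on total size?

Total size = 219 + 219 + 186 + 171 + 184 + 203 + 201 + 184 + 206 = 1773 MB.
⌈1773 / 512⌉ = 4.

4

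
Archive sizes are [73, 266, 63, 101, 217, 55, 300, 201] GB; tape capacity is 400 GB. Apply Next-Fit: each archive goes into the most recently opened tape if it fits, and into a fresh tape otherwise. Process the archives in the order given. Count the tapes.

4

Put 73 GB in tape 1; 327 GB remain.
Put 266 GB in tape 1; 61 GB remain.
Put 63 GB in tape 2; 337 GB remain.
Put 101 GB in tape 2; 236 GB remain.
Put 217 GB in tape 2; 19 GB remain.
Put 55 GB in tape 3; 345 GB remain.
Put 300 GB in tape 3; 45 GB remain.
Put 201 GB in tape 4; 199 GB remain.
Final tapes: [73,266] [63,101,217] [55,300] [201].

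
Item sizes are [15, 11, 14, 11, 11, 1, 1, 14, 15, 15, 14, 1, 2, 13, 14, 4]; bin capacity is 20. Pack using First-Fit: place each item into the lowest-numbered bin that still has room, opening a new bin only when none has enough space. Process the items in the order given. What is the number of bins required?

11

15 → bin 1 (remaining 5)
11 → bin 2 (remaining 9)
14 → bin 3 (remaining 6)
11 → bin 4 (remaining 9)
11 → bin 5 (remaining 9)
1 → bin 1 (remaining 4)
1 → bin 1 (remaining 3)
14 → bin 6 (remaining 6)
15 → bin 7 (remaining 5)
15 → bin 8 (remaining 5)
14 → bin 9 (remaining 6)
1 → bin 1 (remaining 2)
2 → bin 1 (remaining 0)
13 → bin 10 (remaining 7)
14 → bin 11 (remaining 6)
4 → bin 2 (remaining 5)
Final bins: [15,1,1,1,2] [11,4] [14] [11] [11] [14] [15] [15] [14] [13] [14].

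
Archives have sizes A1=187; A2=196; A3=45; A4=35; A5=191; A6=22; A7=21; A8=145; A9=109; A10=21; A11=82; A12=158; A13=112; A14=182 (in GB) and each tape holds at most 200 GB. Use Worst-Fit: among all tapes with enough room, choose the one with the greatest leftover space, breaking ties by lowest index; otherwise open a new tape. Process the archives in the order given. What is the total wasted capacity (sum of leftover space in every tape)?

294

tape 1: place A1 (187 GB), 13 GB left
tape 2: place A2 (196 GB), 4 GB left
tape 3: place A3 (45 GB), 155 GB left
tape 3: place A4 (35 GB), 120 GB left
tape 4: place A5 (191 GB), 9 GB left
tape 3: place A6 (22 GB), 98 GB left
tape 3: place A7 (21 GB), 77 GB left
tape 5: place A8 (145 GB), 55 GB left
tape 6: place A9 (109 GB), 91 GB left
tape 6: place A10 (21 GB), 70 GB left
tape 7: place A11 (82 GB), 118 GB left
tape 8: place A12 (158 GB), 42 GB left
tape 7: place A13 (112 GB), 6 GB left
tape 9: place A14 (182 GB), 18 GB left
9 tapes × 200 GB = 1800 GB; used 1506 GB; unused 294 GB.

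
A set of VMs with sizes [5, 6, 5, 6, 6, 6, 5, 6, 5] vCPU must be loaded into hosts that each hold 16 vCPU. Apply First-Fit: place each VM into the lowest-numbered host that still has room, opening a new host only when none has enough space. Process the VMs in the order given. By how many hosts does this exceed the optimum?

First-Fit: [5,6,5] [6,6] [6,5,5] [6] → 4 hosts.
Total size 50 vCPU; any packing needs at least ⌈50/16⌉ = 4 hosts.
So 4 is already optimal.

0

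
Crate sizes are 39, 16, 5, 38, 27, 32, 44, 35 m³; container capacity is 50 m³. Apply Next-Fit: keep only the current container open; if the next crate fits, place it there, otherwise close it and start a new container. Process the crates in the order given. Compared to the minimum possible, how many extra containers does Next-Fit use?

Next-Fit: [39] [16,5] [38] [27] [32] [44] [35] → 7 containers.
6 crates exceed 25 m³ (half the capacity), and no two of those can share a container, so at least 6 containers are needed.
An optimal packing achieves that bound: [44,5] [39] [38] [35] [32,16] [27] → 6 containers.
Excess: 7 − 6 = 1.

1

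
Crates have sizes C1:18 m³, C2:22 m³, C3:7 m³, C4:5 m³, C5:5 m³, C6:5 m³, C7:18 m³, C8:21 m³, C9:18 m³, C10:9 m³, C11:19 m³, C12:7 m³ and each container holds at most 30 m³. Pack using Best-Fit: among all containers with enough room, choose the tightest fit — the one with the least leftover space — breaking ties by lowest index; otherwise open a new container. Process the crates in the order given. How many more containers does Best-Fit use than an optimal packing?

Best-Fit: [18,5,5] [22,7] [5,18,7] [21,9] [18] [19] → 6 containers.
Total size 154 m³; any packing needs at least ⌈154/30⌉ = 6 containers.
So 6 is already optimal.

0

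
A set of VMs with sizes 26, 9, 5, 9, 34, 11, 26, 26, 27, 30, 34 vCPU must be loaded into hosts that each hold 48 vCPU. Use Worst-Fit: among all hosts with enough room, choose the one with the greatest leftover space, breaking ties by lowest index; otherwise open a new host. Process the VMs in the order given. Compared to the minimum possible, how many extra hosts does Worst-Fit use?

Worst-Fit: [26,9,5] [9,34] [11,26] [26] [27] [30] [34] → 7 hosts.
7 VMs exceed 24 vCPU (half the capacity), and no two of those can share a host, so at least 7 hosts are needed.
So 7 is already optimal.

0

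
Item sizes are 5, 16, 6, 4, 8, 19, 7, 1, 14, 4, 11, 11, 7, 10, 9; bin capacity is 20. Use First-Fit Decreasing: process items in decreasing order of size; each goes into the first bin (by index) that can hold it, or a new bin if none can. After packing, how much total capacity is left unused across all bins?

8

Sorted descending: 19, 16, 14, 11, 11, 10, 9, 8, 7, 7, 6, 5, 4, 4, 1.
Put 19 in bin 1; 1 remain.
Put 16 in bin 2; 4 remain.
Put 14 in bin 3; 6 remain.
Put 11 in bin 4; 9 remain.
Put 11 in bin 5; 9 remain.
Put 10 in bin 6; 10 remain.
Put 9 in bin 4; 0 remain.
Put 8 in bin 5; 1 remain.
Put 7 in bin 6; 3 remain.
Put 7 in bin 7; 13 remain.
Put 6 in bin 3; 0 remain.
Put 5 in bin 7; 8 remain.
Put 4 in bin 2; 0 remain.
Put 4 in bin 7; 4 remain.
Put 1 in bin 1; 0 remain.
7 bins × 20 = 140; used 132; unused 8.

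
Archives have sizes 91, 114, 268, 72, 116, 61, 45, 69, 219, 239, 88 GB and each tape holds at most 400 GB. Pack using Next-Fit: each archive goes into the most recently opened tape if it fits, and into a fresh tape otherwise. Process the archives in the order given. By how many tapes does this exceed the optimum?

1

Next-Fit: [91,114] [268,72] [116,61,45,69] [219] [239,88] → 5 tapes.
Total size 1382 GB; any packing needs at least ⌈1382/400⌉ = 4 tapes.
An optimal packing achieves that bound: [268,116] [239,114,45] [219,91,88] [72,69,61] → 4 tapes.
Excess: 5 − 4 = 1.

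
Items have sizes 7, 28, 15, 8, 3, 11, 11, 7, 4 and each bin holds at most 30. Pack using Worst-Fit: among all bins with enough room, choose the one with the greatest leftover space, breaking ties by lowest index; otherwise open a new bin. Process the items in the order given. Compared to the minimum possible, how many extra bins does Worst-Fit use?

0

Worst-Fit: [7,15,8] [28] [3,11,11] [7,4] → 4 bins.
Total size 94; any packing needs at least ⌈94/30⌉ = 4 bins.
So 4 is already optimal.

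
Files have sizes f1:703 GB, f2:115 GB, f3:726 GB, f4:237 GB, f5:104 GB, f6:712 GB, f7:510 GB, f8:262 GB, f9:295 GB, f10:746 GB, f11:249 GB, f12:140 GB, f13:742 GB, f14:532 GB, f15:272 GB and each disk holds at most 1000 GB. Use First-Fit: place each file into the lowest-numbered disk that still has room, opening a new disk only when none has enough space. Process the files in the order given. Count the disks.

f1 (703 GB) → disk 1 (remaining 297 GB)
f2 (115 GB) → disk 1 (remaining 182 GB)
f3 (726 GB) → disk 2 (remaining 274 GB)
f4 (237 GB) → disk 2 (remaining 37 GB)
f5 (104 GB) → disk 1 (remaining 78 GB)
f6 (712 GB) → disk 3 (remaining 288 GB)
f7 (510 GB) → disk 4 (remaining 490 GB)
f8 (262 GB) → disk 3 (remaining 26 GB)
f9 (295 GB) → disk 4 (remaining 195 GB)
f10 (746 GB) → disk 5 (remaining 254 GB)
f11 (249 GB) → disk 5 (remaining 5 GB)
f12 (140 GB) → disk 4 (remaining 55 GB)
f13 (742 GB) → disk 6 (remaining 258 GB)
f14 (532 GB) → disk 7 (remaining 468 GB)
f15 (272 GB) → disk 7 (remaining 196 GB)
Final disks: [703,115,104] [726,237] [712,262] [510,295,140] [746,249] [742] [532,272].

7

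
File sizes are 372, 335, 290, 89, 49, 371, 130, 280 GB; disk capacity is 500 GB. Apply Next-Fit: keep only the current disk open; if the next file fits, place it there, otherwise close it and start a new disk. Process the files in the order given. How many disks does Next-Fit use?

5 disks

Put 372 GB in disk 1; 128 GB remain.
Put 335 GB in disk 2; 165 GB remain.
Put 290 GB in disk 3; 210 GB remain.
Put 89 GB in disk 3; 121 GB remain.
Put 49 GB in disk 3; 72 GB remain.
Put 371 GB in disk 4; 129 GB remain.
Put 130 GB in disk 5; 370 GB remain.
Put 280 GB in disk 5; 90 GB remain.
Final disks: [372] [335] [290,89,49] [371] [130,280].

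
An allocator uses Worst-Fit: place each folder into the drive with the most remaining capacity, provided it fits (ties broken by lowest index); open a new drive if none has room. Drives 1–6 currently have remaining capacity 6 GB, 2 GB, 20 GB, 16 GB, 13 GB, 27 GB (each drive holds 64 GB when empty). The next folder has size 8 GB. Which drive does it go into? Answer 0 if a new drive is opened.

6

Drives with room: drive 3 (20 GB), drive 4 (16 GB), drive 5 (13 GB), drive 6 (27 GB).
Most room is drive 6 with 27 GB free.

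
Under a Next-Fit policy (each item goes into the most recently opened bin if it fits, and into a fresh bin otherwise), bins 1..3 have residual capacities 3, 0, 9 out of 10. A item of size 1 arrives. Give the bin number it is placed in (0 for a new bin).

Next-Fit only looks at bin 3, which has 9 free.
1 fits there.

3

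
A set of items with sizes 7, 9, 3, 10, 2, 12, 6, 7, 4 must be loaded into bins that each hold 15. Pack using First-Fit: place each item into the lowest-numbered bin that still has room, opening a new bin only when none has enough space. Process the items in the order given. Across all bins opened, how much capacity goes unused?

15

Put 7 in bin 1; 8 remain.
Put 9 in bin 2; 6 remain.
Put 3 in bin 1; 5 remain.
Put 10 in bin 3; 5 remain.
Put 2 in bin 1; 3 remain.
Put 12 in bin 4; 3 remain.
Put 6 in bin 2; 0 remain.
Put 7 in bin 5; 8 remain.
Put 4 in bin 3; 1 remain.
5 bins × 15 = 75; used 60; unused 15.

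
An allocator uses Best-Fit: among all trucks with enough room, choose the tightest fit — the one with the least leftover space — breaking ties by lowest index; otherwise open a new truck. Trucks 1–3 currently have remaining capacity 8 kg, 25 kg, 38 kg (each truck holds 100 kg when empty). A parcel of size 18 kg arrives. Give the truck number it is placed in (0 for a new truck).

Trucks with room: truck 2 (25 kg), truck 3 (38 kg).
Tightest fit is truck 2 with 25 kg free.

2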